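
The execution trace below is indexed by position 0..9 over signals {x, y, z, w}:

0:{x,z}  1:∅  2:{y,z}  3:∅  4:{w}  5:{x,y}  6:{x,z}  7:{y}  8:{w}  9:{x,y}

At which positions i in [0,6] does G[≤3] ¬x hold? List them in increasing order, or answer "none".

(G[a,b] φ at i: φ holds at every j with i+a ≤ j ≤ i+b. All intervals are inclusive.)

Evaluate at each i in [0,6]:
  i=0: ✗ (fails at j=0)
  i=1: ✓ (all of [1,4])
  i=2: ✗ (fails at j=5)
  i=3: ✗ (fails at j=5)
  i=4: ✗ (fails at j=5)
  i=5: ✗ (fails at j=5)
  i=6: ✗ (fails at j=6)

1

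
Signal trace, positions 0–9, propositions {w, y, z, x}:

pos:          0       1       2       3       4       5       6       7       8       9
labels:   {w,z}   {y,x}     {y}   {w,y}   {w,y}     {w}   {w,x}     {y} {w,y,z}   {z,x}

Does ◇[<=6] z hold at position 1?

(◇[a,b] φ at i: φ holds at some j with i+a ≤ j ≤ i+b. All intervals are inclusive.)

No

Check z at each j in [1,7]:
  j=1: false
  j=2: false
  j=3: false
  j=4: false
  j=5: false
  j=6: false
  j=7: false
No position in the window satisfies it → formula fails.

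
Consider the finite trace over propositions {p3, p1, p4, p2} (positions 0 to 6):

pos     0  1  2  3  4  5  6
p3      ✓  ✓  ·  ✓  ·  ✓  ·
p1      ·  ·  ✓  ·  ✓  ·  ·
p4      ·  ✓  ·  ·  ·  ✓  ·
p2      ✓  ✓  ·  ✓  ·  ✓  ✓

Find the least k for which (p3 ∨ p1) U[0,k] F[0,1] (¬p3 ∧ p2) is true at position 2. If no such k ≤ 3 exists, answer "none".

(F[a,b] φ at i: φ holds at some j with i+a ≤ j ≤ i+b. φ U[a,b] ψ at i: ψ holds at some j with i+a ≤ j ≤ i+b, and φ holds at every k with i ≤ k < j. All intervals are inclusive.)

3

Need earliest j ≥ 2 with F[0,1] (¬p3 ∧ p2), and (p3 ∨ p1) at every k in [2,j-1].
  j=2: rhs fails.
  j=3: rhs fails.
  j=4: rhs fails.
  j=5: rhs holds; lhs holds on [2,4]. k = 3.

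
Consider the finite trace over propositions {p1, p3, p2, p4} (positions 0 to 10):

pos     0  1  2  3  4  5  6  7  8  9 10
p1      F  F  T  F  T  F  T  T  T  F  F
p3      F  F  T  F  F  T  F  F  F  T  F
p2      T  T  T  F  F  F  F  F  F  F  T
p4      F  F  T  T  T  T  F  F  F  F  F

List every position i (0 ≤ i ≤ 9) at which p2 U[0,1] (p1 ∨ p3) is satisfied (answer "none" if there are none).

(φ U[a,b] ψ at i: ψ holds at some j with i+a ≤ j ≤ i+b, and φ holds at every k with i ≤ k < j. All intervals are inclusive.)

1, 2, 4, 5, 6, 7, 8, 9

Evaluate at each i in [0,9]:
  i=0: ✗ (no rhs in [0,1])
  i=1: ✓ (rhs at j=2; lhs holds on [1,1])
  i=2: ✓ (rhs at j=2)
  i=3: ✗ (lhs fails at k=3 before rhs at j=4)
  i=4: ✓ (rhs at j=4)
  i=5: ✓ (rhs at j=5)
  i=6: ✓ (rhs at j=6)
  i=7: ✓ (rhs at j=7)
  i=8: ✓ (rhs at j=8)
  i=9: ✓ (rhs at j=9)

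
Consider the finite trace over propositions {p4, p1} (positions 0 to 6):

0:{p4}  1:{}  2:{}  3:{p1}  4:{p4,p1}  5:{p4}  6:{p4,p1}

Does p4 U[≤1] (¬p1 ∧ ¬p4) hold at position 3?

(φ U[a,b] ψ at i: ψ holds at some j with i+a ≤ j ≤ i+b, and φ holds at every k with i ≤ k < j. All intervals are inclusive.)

Need some j in [3,4] with (¬p1 ∧ ¬p4), and p4 at every k in [3,j-1].
  j=3: (¬p1 ∧ ¬p4) false.
  j=4: (¬p1 ∧ ¬p4) false.
No j in the window works → until fails.

No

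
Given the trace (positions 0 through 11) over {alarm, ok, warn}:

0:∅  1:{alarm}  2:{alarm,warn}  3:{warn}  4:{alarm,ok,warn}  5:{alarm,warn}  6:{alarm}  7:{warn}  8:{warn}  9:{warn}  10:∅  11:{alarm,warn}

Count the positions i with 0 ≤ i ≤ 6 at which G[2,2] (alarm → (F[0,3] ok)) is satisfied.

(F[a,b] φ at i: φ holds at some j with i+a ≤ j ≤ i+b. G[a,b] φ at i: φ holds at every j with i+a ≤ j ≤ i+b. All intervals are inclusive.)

5

Evaluate at each i in [0,6]:
  i=0: ✓ (all of [2,2])
  i=1: ✓ (all of [3,3])
  i=2: ✓ (all of [4,4])
  i=3: ✗ (fails at j=5)
  i=4: ✗ (fails at j=6)
  i=5: ✓ (all of [7,7])
  i=6: ✓ (all of [8,8])
Positions where it holds: {0, 1, 2, 5, 6} → 5.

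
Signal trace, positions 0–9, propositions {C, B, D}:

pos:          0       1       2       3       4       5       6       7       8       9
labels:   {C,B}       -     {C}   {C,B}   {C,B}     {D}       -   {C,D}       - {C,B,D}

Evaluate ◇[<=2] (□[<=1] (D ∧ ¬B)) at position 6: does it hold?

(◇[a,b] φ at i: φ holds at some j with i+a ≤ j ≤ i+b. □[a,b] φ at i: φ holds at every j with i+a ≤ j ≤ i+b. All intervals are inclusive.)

Check □[<=1] (D ∧ ¬B) at each j in [6,8]:
  j=6: fails at 6
  j=7: fails at 8
  j=8: fails at 8
No position in the window satisfies it → formula fails.

False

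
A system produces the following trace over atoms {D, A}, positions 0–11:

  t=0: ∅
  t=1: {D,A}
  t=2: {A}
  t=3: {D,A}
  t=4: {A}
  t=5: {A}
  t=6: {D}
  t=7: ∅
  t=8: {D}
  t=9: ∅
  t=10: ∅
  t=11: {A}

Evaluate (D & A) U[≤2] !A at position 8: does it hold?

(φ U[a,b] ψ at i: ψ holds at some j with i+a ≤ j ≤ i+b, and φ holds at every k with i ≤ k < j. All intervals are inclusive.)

Need some j in [8,10] with !A, and (D & A) at every k in [8,j-1].
  j=8: !A holds; no prefix to check → satisfied.

True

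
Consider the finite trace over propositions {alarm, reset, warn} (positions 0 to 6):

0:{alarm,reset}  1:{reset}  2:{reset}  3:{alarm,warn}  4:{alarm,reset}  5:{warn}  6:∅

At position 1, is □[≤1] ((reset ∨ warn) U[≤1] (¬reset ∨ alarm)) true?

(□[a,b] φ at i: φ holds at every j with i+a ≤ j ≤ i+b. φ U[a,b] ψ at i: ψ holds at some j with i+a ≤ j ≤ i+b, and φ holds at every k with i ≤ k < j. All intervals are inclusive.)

No

Check ((reset ∨ warn) U[≤1] (¬reset ∨ alarm)) at every j in [1,2]:
  j=1: fails
  j=2: holds
Fails at j=1 → formula fails.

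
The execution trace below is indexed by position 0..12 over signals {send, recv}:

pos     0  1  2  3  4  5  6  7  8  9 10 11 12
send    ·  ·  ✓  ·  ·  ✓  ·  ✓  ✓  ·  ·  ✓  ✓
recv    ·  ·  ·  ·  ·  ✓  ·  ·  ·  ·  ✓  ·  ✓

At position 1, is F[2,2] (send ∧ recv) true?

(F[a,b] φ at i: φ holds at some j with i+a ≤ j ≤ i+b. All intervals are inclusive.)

Check (send ∧ recv) at each j in [3,3]:
  j=3: false
No position in the window satisfies it → formula fails.

No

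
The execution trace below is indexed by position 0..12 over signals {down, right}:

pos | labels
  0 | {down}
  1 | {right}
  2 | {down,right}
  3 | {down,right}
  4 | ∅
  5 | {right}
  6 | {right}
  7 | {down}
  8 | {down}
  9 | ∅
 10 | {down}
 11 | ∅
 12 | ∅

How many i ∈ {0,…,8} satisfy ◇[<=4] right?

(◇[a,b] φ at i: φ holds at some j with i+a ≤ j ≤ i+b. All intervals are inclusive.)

7

Evaluate at each i in [0,8]:
  i=0: ✓ (witness j=1)
  i=1: ✓ (witness j=1)
  i=2: ✓ (witness j=2)
  i=3: ✓ (witness j=3)
  i=4: ✓ (witness j=5)
  i=5: ✓ (witness j=5)
  i=6: ✓ (witness j=6)
  i=7: ✗ (none in [7,11])
  i=8: ✗ (none in [8,12])
Positions where it holds: {0, 1, 2, 3, 4, 5, 6} → 7.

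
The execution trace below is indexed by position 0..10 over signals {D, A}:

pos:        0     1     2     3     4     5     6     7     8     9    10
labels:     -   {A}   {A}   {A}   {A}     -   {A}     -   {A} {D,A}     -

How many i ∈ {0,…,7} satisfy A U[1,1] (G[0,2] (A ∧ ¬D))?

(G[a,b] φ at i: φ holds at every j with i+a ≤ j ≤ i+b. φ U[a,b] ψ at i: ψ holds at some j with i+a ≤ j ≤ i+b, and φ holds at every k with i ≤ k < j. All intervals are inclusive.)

Evaluate at each i in [0,7]:
  i=0: ✗ (lhs fails at k=0 before rhs at j=1)
  i=1: ✓ (rhs at j=2; lhs holds on [1,1])
  i=2: ✗ (no rhs in [3,3])
  i=3: ✗ (no rhs in [4,4])
  i=4: ✗ (no rhs in [5,5])
  i=5: ✗ (no rhs in [6,6])
  i=6: ✗ (no rhs in [7,7])
  i=7: ✗ (no rhs in [8,8])
Positions where it holds: {1} → 1.

1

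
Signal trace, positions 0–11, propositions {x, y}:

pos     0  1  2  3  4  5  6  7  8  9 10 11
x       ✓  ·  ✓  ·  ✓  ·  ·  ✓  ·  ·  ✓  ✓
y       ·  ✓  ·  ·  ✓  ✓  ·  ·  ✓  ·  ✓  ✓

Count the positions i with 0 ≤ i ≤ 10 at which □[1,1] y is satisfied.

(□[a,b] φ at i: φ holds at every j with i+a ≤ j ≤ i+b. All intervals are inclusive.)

6

Evaluate at each i in [0,10]:
  i=0: ✓ (all of [1,1])
  i=1: ✗ (fails at j=2)
  i=2: ✗ (fails at j=3)
  i=3: ✓ (all of [4,4])
  i=4: ✓ (all of [5,5])
  i=5: ✗ (fails at j=6)
  i=6: ✗ (fails at j=7)
  i=7: ✓ (all of [8,8])
  i=8: ✗ (fails at j=9)
  i=9: ✓ (all of [10,10])
  i=10: ✓ (all of [11,11])
Positions where it holds: {0, 3, 4, 7, 9, 10} → 6.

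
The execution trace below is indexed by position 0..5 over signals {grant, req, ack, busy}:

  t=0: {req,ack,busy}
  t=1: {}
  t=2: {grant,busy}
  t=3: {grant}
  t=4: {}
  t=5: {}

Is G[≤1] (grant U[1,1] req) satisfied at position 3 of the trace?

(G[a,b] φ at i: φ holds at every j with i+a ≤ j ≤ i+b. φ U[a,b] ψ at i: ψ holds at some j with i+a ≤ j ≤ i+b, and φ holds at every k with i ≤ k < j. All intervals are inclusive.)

Check (grant U[1,1] req) at every j in [3,4]:
  j=3: fails
  j=4: fails
Fails at j=3 → formula fails.

Does not hold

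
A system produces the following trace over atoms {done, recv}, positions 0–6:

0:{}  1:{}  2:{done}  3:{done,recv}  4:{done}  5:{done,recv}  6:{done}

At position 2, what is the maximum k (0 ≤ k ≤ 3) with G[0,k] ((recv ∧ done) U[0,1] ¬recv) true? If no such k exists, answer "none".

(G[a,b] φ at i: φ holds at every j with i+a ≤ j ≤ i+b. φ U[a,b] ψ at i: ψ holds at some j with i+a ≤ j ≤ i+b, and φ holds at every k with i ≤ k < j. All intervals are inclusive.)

((recv ∧ done) U[0,1] ¬recv) must hold from j=2 onward; find where it first fails.
  j=2: holds
  j=3: holds
  j=4: holds
  j=5: holds
Holds through j=5; largest k = 3.

3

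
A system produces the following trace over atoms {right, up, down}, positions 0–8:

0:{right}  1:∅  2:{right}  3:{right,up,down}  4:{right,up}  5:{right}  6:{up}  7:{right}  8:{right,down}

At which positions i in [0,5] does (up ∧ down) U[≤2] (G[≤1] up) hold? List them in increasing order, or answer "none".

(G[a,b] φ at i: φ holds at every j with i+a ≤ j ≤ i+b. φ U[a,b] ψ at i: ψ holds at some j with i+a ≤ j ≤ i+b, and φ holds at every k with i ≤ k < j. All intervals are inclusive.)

3

Evaluate at each i in [0,5]:
  i=0: ✗ (no rhs in [0,2])
  i=1: ✗ (lhs fails at k=1 before rhs at j=3)
  i=2: ✗ (lhs fails at k=2 before rhs at j=3)
  i=3: ✓ (rhs at j=3)
  i=4: ✗ (no rhs in [4,6])
  i=5: ✗ (no rhs in [5,7])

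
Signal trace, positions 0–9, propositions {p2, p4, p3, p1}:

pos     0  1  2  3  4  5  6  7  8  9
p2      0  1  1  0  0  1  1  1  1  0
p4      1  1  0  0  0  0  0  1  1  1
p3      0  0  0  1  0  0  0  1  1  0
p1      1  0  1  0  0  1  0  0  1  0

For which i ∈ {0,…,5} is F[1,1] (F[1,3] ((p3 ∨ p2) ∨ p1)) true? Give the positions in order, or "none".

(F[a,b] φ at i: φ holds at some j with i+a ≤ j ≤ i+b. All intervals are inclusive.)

Evaluate at each i in [0,5]:
  i=0: ✓ (witness j=1)
  i=1: ✓ (witness j=2)
  i=2: ✓ (witness j=3)
  i=3: ✓ (witness j=4)
  i=4: ✓ (witness j=5)
  i=5: ✓ (witness j=6)

0, 1, 2, 3, 4, 5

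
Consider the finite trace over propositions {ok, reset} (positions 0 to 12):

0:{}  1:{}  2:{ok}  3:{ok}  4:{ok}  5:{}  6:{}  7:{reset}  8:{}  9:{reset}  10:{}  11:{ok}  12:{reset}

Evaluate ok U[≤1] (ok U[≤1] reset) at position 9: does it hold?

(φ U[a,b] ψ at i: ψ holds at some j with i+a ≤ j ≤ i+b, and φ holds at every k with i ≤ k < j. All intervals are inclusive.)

Yes

Need some j in [9,10] with (ok U[≤1] reset), and ok at every k in [9,j-1].
  j=9: (ok U[≤1] reset) holds; no prefix to check → satisfied.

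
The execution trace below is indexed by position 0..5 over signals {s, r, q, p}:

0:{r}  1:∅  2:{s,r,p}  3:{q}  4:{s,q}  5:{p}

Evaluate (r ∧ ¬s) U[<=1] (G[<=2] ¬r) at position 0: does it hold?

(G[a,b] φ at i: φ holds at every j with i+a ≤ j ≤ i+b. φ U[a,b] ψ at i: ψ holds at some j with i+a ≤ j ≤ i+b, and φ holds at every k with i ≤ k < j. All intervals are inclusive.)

False

Need some j in [0,1] with G[<=2] ¬r, and (r ∧ ¬s) at every k in [0,j-1].
  j=0: G[<=2] ¬r — fails at 0.
  j=1: G[<=2] ¬r — fails at 2.
No j in the window works → until fails.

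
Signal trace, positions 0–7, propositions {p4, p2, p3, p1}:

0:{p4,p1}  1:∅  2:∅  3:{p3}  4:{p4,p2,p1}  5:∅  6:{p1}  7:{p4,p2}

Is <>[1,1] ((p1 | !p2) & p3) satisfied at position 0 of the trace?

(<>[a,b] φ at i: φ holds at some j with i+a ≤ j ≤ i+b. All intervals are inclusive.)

Check ((p1 | !p2) & p3) at each j in [1,1]:
  j=1: false
No position in the window satisfies it → formula fails.

No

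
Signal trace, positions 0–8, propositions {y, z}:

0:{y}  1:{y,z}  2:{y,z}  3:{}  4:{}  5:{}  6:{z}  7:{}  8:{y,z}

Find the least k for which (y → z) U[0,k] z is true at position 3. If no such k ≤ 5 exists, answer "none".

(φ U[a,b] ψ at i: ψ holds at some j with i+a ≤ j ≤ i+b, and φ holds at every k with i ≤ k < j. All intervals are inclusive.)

3

Need earliest j ≥ 3 with z, and (y → z) at every k in [3,j-1].
  j=3: rhs fails.
  j=4: rhs fails.
  j=5: rhs fails.
  j=6: rhs holds; lhs holds on [3,5]. k = 3.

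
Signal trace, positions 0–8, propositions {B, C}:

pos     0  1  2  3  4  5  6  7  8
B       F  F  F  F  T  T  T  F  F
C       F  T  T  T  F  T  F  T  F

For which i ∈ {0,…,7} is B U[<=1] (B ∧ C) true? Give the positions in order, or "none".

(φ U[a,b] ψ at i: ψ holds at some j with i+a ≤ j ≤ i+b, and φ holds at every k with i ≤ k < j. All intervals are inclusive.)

4, 5

Evaluate at each i in [0,7]:
  i=0: ✗ (no rhs in [0,1])
  i=1: ✗ (no rhs in [1,2])
  i=2: ✗ (no rhs in [2,3])
  i=3: ✗ (no rhs in [3,4])
  i=4: ✓ (rhs at j=5; lhs holds on [4,4])
  i=5: ✓ (rhs at j=5)
  i=6: ✗ (no rhs in [6,7])
  i=7: ✗ (no rhs in [7,8])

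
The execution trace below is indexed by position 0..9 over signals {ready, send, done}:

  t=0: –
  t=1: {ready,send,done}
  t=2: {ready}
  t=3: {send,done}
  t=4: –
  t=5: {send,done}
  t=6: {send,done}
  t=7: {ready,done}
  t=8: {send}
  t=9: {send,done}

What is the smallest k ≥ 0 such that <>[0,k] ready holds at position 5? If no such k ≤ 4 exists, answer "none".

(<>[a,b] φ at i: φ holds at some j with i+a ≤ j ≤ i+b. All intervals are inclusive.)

Scan j = 5,6,… for ready:
  j=5: fails
  j=6: fails
  j=7: holds
First hit at j=7, so smallest k = 7-5 = 2.

2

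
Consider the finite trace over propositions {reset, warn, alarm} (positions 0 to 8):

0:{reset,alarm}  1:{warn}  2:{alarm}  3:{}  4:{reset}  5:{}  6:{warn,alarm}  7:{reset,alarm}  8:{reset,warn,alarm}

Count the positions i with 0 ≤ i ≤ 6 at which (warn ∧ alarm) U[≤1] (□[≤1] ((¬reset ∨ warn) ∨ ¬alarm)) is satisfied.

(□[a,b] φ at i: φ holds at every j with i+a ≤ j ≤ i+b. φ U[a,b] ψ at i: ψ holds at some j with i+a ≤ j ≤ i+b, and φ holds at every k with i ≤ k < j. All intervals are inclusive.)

Evaluate at each i in [0,6]:
  i=0: ✗ (lhs fails at k=0 before rhs at j=1)
  i=1: ✓ (rhs at j=1)
  i=2: ✓ (rhs at j=2)
  i=3: ✓ (rhs at j=3)
  i=4: ✓ (rhs at j=4)
  i=5: ✓ (rhs at j=5)
  i=6: ✗ (no rhs in [6,7])
Positions where it holds: {1, 2, 3, 4, 5} → 5.

5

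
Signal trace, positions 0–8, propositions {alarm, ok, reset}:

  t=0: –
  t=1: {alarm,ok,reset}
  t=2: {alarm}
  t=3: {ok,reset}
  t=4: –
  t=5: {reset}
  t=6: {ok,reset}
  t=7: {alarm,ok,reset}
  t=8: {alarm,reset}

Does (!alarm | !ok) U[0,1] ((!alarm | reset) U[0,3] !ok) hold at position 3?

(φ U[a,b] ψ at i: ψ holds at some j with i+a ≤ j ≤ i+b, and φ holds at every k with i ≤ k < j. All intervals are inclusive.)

Need some j in [3,4] with ((!alarm | reset) U[0,3] !ok), and (!alarm | !ok) at every k in [3,j-1].
  j=3: ((!alarm | reset) U[0,3] !ok) holds; no prefix to check → satisfied.

Yes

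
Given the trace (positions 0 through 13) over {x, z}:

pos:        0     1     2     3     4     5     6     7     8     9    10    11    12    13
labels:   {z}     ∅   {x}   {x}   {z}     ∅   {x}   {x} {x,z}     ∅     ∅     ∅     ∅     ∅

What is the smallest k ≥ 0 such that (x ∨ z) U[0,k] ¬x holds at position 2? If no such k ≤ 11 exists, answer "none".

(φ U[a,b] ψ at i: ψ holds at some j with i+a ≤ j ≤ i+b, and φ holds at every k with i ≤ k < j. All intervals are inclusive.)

Need earliest j ≥ 2 with ¬x, and (x ∨ z) at every k in [2,j-1].
  j=2: rhs fails.
  j=3: rhs fails.
  j=4: rhs holds; lhs holds on [2,3]. k = 2.

2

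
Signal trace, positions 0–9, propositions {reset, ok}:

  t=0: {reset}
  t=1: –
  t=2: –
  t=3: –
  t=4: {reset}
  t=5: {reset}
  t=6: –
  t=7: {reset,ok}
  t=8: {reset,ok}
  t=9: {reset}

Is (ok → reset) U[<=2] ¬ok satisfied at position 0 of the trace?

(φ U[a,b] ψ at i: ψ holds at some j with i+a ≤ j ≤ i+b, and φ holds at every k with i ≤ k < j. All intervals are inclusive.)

Need some j in [0,2] with ¬ok, and (ok → reset) at every k in [0,j-1].
  j=0: ¬ok holds; no prefix to check → satisfied.

Holds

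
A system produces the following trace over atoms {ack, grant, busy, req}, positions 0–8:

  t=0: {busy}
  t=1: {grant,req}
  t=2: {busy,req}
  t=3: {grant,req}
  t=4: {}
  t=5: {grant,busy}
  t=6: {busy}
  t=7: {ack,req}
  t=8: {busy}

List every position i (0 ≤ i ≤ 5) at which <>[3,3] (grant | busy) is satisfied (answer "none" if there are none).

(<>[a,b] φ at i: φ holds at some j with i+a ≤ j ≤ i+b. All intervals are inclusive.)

0, 2, 3, 5

Evaluate at each i in [0,5]:
  i=0: ✓ (witness j=3)
  i=1: ✗ (none in [4,4])
  i=2: ✓ (witness j=5)
  i=3: ✓ (witness j=6)
  i=4: ✗ (none in [7,7])
  i=5: ✓ (witness j=8)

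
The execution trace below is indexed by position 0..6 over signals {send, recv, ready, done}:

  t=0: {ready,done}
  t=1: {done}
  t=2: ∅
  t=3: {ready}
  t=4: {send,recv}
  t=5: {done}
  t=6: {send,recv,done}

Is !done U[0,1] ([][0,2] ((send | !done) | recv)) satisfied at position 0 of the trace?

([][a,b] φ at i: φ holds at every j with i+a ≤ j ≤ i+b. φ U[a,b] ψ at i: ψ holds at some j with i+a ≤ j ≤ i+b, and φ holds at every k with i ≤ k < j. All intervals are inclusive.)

Need some j in [0,1] with [][0,2] ((send | !done) | recv), and !done at every k in [0,j-1].
  j=0: [][0,2] ((send | !done) | recv) — fails at 0.
  j=1: [][0,2] ((send | !done) | recv) — fails at 1.
No j in the window works → until fails.

No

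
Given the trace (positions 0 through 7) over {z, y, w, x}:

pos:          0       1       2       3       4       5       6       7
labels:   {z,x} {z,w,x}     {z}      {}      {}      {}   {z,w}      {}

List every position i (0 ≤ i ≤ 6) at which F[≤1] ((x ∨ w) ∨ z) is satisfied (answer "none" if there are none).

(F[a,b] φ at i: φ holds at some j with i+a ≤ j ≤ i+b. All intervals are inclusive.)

Evaluate at each i in [0,6]:
  i=0: ✓ (witness j=0)
  i=1: ✓ (witness j=1)
  i=2: ✓ (witness j=2)
  i=3: ✗ (none in [3,4])
  i=4: ✗ (none in [4,5])
  i=5: ✓ (witness j=6)
  i=6: ✓ (witness j=6)

0, 1, 2, 5, 6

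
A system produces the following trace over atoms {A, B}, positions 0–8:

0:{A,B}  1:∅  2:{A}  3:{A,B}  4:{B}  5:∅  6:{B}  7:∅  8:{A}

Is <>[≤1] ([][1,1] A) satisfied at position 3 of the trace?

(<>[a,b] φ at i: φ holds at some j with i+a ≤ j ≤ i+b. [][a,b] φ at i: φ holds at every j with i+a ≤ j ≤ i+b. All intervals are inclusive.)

Check [][1,1] A at each j in [3,4]:
  j=3: fails at 4
  j=4: fails at 5
No position in the window satisfies it → formula fails.

Does not hold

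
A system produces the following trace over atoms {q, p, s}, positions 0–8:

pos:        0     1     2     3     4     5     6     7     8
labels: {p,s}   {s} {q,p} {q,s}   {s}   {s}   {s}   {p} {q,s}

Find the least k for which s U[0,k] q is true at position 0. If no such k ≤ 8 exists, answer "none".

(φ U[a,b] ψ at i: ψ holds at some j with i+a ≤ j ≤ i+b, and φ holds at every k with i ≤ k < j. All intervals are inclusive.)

2

Need earliest j ≥ 0 with q, and s at every k in [0,j-1].
  j=0: rhs fails.
  j=1: rhs fails.
  j=2: rhs holds; lhs holds on [0,1]. k = 2.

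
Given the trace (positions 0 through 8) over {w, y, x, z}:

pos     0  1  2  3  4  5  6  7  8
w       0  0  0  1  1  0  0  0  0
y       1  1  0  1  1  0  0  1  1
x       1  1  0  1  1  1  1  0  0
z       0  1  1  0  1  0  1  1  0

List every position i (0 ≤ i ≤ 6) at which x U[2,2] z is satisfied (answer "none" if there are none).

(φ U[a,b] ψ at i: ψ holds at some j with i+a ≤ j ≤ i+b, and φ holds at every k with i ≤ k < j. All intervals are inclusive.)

Evaluate at each i in [0,6]:
  i=0: ✓ (rhs at j=2; lhs holds on [0,1])
  i=1: ✗ (no rhs in [3,3])
  i=2: ✗ (lhs fails at k=2 before rhs at j=4)
  i=3: ✗ (no rhs in [5,5])
  i=4: ✓ (rhs at j=6; lhs holds on [4,5])
  i=5: ✓ (rhs at j=7; lhs holds on [5,6])
  i=6: ✗ (no rhs in [8,8])

0, 4, 5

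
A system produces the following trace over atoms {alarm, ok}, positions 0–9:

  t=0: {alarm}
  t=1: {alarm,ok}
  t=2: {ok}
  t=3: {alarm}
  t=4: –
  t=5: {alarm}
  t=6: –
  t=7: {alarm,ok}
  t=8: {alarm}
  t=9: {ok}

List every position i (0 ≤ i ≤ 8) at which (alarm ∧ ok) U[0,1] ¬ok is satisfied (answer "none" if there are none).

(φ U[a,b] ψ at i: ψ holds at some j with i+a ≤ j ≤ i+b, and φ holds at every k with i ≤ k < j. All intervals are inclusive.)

Evaluate at each i in [0,8]:
  i=0: ✓ (rhs at j=0)
  i=1: ✗ (no rhs in [1,2])
  i=2: ✗ (lhs fails at k=2 before rhs at j=3)
  i=3: ✓ (rhs at j=3)
  i=4: ✓ (rhs at j=4)
  i=5: ✓ (rhs at j=5)
  i=6: ✓ (rhs at j=6)
  i=7: ✓ (rhs at j=8; lhs holds on [7,7])
  i=8: ✓ (rhs at j=8)

0, 3, 4, 5, 6, 7, 8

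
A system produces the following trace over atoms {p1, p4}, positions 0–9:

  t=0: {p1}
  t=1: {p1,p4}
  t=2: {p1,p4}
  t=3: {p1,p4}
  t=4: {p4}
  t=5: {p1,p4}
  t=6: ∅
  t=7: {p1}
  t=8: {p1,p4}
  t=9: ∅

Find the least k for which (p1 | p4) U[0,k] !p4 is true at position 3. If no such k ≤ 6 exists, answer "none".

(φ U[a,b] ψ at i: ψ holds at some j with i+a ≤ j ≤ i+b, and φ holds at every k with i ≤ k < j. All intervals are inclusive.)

3

Need earliest j ≥ 3 with !p4, and (p1 | p4) at every k in [3,j-1].
  j=3: rhs fails.
  j=4: rhs fails.
  j=5: rhs fails.
  j=6: rhs holds; lhs holds on [3,5]. k = 3.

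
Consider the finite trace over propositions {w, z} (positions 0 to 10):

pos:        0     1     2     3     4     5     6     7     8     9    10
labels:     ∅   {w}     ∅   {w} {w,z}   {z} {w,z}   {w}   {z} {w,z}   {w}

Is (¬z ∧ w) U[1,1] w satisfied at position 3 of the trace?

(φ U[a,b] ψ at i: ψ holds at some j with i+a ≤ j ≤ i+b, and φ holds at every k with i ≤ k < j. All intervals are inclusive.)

Need some j in [4,4] with w, and (¬z ∧ w) at every k in [3,j-1].
  j=4: w holds; (¬z ∧ w) holds at every k in [3,3] → satisfied.

Yes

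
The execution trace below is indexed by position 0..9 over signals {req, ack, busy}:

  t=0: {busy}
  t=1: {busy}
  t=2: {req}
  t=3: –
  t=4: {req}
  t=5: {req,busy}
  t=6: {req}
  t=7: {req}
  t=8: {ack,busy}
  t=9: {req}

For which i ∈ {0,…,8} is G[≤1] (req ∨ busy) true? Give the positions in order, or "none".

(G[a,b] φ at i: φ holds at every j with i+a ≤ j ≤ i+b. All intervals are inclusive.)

0, 1, 4, 5, 6, 7, 8

Evaluate at each i in [0,8]:
  i=0: ✓ (all of [0,1])
  i=1: ✓ (all of [1,2])
  i=2: ✗ (fails at j=3)
  i=3: ✗ (fails at j=3)
  i=4: ✓ (all of [4,5])
  i=5: ✓ (all of [5,6])
  i=6: ✓ (all of [6,7])
  i=7: ✓ (all of [7,8])
  i=8: ✓ (all of [8,9])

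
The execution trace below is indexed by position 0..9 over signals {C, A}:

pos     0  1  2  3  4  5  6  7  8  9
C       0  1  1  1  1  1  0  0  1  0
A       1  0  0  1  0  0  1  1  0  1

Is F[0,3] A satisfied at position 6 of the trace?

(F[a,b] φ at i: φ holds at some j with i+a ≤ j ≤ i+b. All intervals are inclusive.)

Check A at each j in [6,9]:
  j=6: true
  j=7: true
  j=8: false
  j=9: true
Found at j=6 → formula holds.

True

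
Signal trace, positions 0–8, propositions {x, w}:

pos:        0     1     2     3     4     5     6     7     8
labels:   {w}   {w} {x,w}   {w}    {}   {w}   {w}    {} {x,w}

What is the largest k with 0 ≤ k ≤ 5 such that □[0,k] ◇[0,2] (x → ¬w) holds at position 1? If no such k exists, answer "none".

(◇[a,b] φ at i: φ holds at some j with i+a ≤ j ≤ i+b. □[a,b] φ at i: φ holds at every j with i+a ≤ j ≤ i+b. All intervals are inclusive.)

5

◇[0,2] (x → ¬w) must hold from j=1 onward; find where it first fails.
  j=1: holds
  j=2: holds
  j=3: holds
  j=4: holds
  j=5: holds
  j=6: holds
Holds through j=6; largest k = 5.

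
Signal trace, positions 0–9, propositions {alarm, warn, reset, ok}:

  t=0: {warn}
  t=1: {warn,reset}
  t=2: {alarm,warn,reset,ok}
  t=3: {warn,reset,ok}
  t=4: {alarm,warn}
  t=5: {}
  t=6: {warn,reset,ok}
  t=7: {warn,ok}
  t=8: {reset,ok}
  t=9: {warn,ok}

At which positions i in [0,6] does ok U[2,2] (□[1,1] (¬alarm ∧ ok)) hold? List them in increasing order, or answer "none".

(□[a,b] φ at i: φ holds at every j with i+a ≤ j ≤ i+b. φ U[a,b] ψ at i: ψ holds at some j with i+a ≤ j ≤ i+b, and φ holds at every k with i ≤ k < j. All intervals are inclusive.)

6

Evaluate at each i in [0,6]:
  i=0: ✗ (lhs fails at k=0 before rhs at j=2)
  i=1: ✗ (no rhs in [3,3])
  i=2: ✗ (no rhs in [4,4])
  i=3: ✗ (lhs fails at k=4 before rhs at j=5)
  i=4: ✗ (lhs fails at k=4 before rhs at j=6)
  i=5: ✗ (lhs fails at k=5 before rhs at j=7)
  i=6: ✓ (rhs at j=8; lhs holds on [6,7])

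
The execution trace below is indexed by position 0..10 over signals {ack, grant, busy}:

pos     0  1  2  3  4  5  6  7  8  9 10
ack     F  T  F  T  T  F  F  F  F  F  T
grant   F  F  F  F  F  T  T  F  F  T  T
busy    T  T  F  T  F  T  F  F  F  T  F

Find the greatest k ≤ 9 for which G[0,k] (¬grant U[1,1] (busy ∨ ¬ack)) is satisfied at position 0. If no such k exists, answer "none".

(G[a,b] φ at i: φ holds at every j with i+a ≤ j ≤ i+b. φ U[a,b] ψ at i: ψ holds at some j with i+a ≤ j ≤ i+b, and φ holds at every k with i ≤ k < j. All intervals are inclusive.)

2

(¬grant U[1,1] (busy ∨ ¬ack)) must hold from j=0 onward; find where it first fails.
  j=0: holds
  j=1: holds
  j=2: holds
  j=3: fails
Holds on [0,2], so largest k = 2.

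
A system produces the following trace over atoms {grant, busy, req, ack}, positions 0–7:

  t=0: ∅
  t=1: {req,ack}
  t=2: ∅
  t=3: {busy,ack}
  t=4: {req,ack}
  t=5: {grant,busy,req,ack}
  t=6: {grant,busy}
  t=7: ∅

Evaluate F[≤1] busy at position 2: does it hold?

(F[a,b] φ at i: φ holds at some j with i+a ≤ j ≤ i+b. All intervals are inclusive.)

Check busy at each j in [2,3]:
  j=2: false
  j=3: true
Found at j=3 → formula holds.

Holds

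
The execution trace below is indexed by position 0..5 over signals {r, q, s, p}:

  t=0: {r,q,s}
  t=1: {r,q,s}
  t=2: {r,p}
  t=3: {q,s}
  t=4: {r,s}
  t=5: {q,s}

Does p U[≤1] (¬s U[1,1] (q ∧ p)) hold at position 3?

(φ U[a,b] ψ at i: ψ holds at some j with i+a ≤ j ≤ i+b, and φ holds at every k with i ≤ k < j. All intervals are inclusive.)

No

Need some j in [3,4] with (¬s U[1,1] (q ∧ p)), and p at every k in [3,j-1].
  j=3: (¬s U[1,1] (q ∧ p)) — fails.
  j=4: (¬s U[1,1] (q ∧ p)) — fails.
No j in the window works → until fails.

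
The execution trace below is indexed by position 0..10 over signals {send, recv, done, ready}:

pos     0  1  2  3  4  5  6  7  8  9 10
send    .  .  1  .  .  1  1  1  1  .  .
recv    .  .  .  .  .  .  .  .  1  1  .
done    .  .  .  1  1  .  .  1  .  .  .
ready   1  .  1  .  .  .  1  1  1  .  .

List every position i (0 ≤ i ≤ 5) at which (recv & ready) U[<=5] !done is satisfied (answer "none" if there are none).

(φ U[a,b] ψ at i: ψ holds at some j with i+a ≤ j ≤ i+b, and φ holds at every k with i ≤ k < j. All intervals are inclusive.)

Evaluate at each i in [0,5]:
  i=0: ✓ (rhs at j=0)
  i=1: ✓ (rhs at j=1)
  i=2: ✓ (rhs at j=2)
  i=3: ✗ (lhs fails at k=3 before rhs at j=5)
  i=4: ✗ (lhs fails at k=4 before rhs at j=5)
  i=5: ✓ (rhs at j=5)

0, 1, 2, 5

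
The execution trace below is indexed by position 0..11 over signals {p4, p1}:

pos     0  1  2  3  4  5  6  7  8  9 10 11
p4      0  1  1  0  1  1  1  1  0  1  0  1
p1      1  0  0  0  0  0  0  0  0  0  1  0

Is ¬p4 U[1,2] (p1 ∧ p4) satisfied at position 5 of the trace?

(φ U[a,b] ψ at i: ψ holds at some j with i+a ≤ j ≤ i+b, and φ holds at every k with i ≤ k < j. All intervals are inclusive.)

Need some j in [6,7] with (p1 ∧ p4), and ¬p4 at every k in [5,j-1].
  j=6: (p1 ∧ p4) false.
  j=7: (p1 ∧ p4) false.
No j in the window works → until fails.

Does not hold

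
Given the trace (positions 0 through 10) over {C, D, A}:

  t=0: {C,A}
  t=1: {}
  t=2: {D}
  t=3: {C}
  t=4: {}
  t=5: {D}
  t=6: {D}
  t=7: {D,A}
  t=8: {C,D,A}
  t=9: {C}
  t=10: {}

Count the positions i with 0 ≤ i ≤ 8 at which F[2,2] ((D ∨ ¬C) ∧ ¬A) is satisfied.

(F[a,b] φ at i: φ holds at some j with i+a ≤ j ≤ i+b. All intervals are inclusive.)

Evaluate at each i in [0,8]:
  i=0: ✓ (witness j=2)
  i=1: ✗ (none in [3,3])
  i=2: ✓ (witness j=4)
  i=3: ✓ (witness j=5)
  i=4: ✓ (witness j=6)
  i=5: ✗ (none in [7,7])
  i=6: ✗ (none in [8,8])
  i=7: ✗ (none in [9,9])
  i=8: ✓ (witness j=10)
Positions where it holds: {0, 2, 3, 4, 8} → 5.

5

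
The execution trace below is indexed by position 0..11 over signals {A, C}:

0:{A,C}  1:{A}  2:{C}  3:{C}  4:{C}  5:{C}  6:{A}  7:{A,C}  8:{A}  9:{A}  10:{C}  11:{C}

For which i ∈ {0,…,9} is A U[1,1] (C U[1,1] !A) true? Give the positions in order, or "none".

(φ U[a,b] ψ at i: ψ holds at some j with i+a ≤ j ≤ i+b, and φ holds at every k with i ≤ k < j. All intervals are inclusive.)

Evaluate at each i in [0,9]:
  i=0: ✗ (no rhs in [1,1])
  i=1: ✓ (rhs at j=2; lhs holds on [1,1])
  i=2: ✗ (lhs fails at k=2 before rhs at j=3)
  i=3: ✗ (lhs fails at k=3 before rhs at j=4)
  i=4: ✗ (no rhs in [5,5])
  i=5: ✗ (no rhs in [6,6])
  i=6: ✗ (no rhs in [7,7])
  i=7: ✗ (no rhs in [8,8])
  i=8: ✗ (no rhs in [9,9])
  i=9: ✓ (rhs at j=10; lhs holds on [9,9])

1, 9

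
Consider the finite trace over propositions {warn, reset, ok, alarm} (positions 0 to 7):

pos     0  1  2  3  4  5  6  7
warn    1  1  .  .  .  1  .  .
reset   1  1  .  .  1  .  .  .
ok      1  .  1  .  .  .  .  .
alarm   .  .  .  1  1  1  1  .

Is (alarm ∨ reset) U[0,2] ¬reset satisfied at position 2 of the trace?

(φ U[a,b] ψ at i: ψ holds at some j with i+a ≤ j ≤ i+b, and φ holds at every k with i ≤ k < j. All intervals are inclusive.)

Need some j in [2,4] with ¬reset, and (alarm ∨ reset) at every k in [2,j-1].
  j=2: ¬reset holds; no prefix to check → satisfied.

True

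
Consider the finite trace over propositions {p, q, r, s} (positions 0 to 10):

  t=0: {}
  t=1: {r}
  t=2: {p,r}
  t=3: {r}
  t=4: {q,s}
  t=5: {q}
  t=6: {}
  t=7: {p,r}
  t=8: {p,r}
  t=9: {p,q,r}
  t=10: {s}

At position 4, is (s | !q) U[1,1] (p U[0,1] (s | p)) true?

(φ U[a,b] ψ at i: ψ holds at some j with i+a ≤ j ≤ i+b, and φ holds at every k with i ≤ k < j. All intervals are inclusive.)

No

Need some j in [5,5] with (p U[0,1] (s | p)), and (s | !q) at every k in [4,j-1].
  j=5: (p U[0,1] (s | p)) — fails.
No j in the window works → until fails.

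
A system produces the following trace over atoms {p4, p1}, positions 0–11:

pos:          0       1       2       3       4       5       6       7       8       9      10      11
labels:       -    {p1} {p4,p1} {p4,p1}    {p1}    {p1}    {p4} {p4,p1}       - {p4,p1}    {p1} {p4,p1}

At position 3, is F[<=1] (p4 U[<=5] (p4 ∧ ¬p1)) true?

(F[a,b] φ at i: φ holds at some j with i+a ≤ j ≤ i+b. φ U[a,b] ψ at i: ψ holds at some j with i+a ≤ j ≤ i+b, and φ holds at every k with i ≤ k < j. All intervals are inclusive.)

Does not hold

Check (p4 U[<=5] (p4 ∧ ¬p1)) at each j in [3,4]:
  j=3: fails
  j=4: fails
No position in the window satisfies it → formula fails.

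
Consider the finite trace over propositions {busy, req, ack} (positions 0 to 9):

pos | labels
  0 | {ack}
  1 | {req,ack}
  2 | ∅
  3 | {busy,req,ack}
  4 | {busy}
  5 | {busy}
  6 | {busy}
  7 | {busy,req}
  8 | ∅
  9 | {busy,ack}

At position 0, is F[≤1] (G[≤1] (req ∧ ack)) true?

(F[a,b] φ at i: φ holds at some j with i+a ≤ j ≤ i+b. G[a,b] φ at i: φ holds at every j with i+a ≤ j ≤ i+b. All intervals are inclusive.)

No

Check G[≤1] (req ∧ ack) at each j in [0,1]:
  j=0: fails at 0
  j=1: fails at 2
No position in the window satisfies it → formula fails.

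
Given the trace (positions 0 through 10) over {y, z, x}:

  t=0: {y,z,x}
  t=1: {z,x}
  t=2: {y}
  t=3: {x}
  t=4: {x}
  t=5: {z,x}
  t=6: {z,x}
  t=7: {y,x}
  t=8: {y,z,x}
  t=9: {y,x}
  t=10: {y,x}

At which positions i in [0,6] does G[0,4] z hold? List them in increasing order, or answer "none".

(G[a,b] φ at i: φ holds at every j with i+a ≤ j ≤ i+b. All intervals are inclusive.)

none

Evaluate at each i in [0,6]:
  i=0: ✗ (fails at j=2)
  i=1: ✗ (fails at j=2)
  i=2: ✗ (fails at j=2)
  i=3: ✗ (fails at j=3)
  i=4: ✗ (fails at j=4)
  i=5: ✗ (fails at j=7)
  i=6: ✗ (fails at j=7)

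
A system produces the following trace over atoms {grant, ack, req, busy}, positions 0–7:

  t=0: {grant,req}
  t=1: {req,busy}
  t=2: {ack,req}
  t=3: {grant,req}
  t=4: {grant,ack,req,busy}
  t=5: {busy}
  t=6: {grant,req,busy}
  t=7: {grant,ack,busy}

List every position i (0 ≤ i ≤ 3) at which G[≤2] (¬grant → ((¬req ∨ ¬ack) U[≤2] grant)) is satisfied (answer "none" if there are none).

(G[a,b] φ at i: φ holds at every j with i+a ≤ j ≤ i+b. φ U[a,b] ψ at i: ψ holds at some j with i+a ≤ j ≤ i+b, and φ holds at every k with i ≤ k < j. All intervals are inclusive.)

Evaluate at each i in [0,3]:
  i=0: ✗ (fails at j=1)
  i=1: ✗ (fails at j=1)
  i=2: ✗ (fails at j=2)
  i=3: ✓ (all of [3,5])

3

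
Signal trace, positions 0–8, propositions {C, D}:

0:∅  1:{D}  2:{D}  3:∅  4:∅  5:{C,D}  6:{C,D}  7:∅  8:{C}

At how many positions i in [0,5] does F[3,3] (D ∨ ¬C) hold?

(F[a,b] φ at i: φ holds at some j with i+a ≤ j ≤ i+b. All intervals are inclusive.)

Evaluate at each i in [0,5]:
  i=0: ✓ (witness j=3)
  i=1: ✓ (witness j=4)
  i=2: ✓ (witness j=5)
  i=3: ✓ (witness j=6)
  i=4: ✓ (witness j=7)
  i=5: ✗ (none in [8,8])
Positions where it holds: {0, 1, 2, 3, 4} → 5.

5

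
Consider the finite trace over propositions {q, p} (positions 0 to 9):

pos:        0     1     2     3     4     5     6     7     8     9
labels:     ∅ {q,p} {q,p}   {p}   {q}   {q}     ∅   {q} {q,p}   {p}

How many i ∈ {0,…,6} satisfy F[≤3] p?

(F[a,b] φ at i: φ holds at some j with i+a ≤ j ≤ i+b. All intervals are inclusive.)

Evaluate at each i in [0,6]:
  i=0: ✓ (witness j=1)
  i=1: ✓ (witness j=1)
  i=2: ✓ (witness j=2)
  i=3: ✓ (witness j=3)
  i=4: ✗ (none in [4,7])
  i=5: ✓ (witness j=8)
  i=6: ✓ (witness j=8)
Positions where it holds: {0, 1, 2, 3, 5, 6} → 6.

6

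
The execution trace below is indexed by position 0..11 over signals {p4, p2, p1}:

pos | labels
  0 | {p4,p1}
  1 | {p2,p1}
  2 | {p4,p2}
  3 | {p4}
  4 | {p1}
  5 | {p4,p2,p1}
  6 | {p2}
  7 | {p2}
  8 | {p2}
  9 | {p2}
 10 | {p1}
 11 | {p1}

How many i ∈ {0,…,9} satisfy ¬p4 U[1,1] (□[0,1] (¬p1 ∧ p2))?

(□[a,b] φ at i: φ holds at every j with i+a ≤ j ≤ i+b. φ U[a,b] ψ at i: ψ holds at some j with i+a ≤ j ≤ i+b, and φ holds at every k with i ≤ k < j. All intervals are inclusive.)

Evaluate at each i in [0,9]:
  i=0: ✗ (no rhs in [1,1])
  i=1: ✗ (no rhs in [2,2])
  i=2: ✗ (no rhs in [3,3])
  i=3: ✗ (no rhs in [4,4])
  i=4: ✗ (no rhs in [5,5])
  i=5: ✗ (lhs fails at k=5 before rhs at j=6)
  i=6: ✓ (rhs at j=7; lhs holds on [6,6])
  i=7: ✓ (rhs at j=8; lhs holds on [7,7])
  i=8: ✗ (no rhs in [9,9])
  i=9: ✗ (no rhs in [10,10])
Positions where it holds: {6, 7} → 2.

2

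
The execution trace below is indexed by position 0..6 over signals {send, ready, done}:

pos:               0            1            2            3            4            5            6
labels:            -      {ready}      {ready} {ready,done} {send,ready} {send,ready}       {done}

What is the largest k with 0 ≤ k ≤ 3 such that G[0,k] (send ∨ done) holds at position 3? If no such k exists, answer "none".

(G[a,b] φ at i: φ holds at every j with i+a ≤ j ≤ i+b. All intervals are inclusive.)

3

(send ∨ done) must hold from j=3 onward; find where it first fails.
  j=3: holds
  j=4: holds
  j=5: holds
  j=6: holds
Holds through j=6; largest k = 3.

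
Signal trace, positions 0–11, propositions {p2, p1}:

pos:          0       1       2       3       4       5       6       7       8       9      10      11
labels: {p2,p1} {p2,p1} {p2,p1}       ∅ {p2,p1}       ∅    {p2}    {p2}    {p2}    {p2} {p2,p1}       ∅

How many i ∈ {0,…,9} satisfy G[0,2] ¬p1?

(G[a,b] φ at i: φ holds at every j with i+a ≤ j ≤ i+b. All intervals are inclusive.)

Evaluate at each i in [0,9]:
  i=0: ✗ (fails at j=0)
  i=1: ✗ (fails at j=1)
  i=2: ✗ (fails at j=2)
  i=3: ✗ (fails at j=4)
  i=4: ✗ (fails at j=4)
  i=5: ✓ (all of [5,7])
  i=6: ✓ (all of [6,8])
  i=7: ✓ (all of [7,9])
  i=8: ✗ (fails at j=10)
  i=9: ✗ (fails at j=10)
Positions where it holds: {5, 6, 7} → 3.

3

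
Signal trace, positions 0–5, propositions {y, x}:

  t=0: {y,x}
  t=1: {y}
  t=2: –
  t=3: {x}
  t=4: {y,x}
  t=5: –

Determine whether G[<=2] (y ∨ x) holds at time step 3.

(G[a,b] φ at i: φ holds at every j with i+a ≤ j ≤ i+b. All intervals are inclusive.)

Check (y ∨ x) at every j in [3,5]:
  j=3: true
  j=4: true
  j=5: false
Fails at j=5 → formula fails.

Does not hold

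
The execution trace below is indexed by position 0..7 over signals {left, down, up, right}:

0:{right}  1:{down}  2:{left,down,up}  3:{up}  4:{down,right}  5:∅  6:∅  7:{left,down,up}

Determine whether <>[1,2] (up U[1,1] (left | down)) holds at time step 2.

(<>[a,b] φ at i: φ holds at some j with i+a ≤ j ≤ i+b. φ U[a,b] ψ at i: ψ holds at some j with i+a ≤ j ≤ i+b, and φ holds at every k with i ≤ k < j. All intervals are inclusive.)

Holds

Check (up U[1,1] (left | down)) at each j in [3,4]:
  j=3: holds
  j=4: fails
Found at j=3 → formula holds.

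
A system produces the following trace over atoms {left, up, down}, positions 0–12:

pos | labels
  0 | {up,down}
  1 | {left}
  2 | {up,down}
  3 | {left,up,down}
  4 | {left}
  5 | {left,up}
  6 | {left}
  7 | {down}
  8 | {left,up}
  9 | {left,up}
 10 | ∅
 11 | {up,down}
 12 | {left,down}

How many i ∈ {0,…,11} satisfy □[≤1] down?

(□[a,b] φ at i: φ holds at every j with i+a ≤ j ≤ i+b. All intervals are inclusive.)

2

Evaluate at each i in [0,11]:
  i=0: ✗ (fails at j=1)
  i=1: ✗ (fails at j=1)
  i=2: ✓ (all of [2,3])
  i=3: ✗ (fails at j=4)
  i=4: ✗ (fails at j=4)
  i=5: ✗ (fails at j=5)
  i=6: ✗ (fails at j=6)
  i=7: ✗ (fails at j=8)
  i=8: ✗ (fails at j=8)
  i=9: ✗ (fails at j=9)
  i=10: ✗ (fails at j=10)
  i=11: ✓ (all of [11,12])
Positions where it holds: {2, 11} → 2.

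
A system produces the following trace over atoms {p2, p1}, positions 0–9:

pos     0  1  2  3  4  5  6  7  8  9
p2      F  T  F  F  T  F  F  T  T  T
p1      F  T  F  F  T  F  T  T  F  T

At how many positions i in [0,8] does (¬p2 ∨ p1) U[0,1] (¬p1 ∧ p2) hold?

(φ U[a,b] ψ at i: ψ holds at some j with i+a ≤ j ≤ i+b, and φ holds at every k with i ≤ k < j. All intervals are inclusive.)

2

Evaluate at each i in [0,8]:
  i=0: ✗ (no rhs in [0,1])
  i=1: ✗ (no rhs in [1,2])
  i=2: ✗ (no rhs in [2,3])
  i=3: ✗ (no rhs in [3,4])
  i=4: ✗ (no rhs in [4,5])
  i=5: ✗ (no rhs in [5,6])
  i=6: ✗ (no rhs in [6,7])
  i=7: ✓ (rhs at j=8; lhs holds on [7,7])
  i=8: ✓ (rhs at j=8)
Positions where it holds: {7, 8} → 2.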